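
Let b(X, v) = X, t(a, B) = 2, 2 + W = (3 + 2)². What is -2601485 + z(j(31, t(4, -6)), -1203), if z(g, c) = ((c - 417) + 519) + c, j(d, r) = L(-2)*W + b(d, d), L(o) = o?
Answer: -2603789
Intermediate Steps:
W = 23 (W = -2 + (3 + 2)² = -2 + 5² = -2 + 25 = 23)
j(d, r) = -46 + d (j(d, r) = -2*23 + d = -46 + d)
z(g, c) = 102 + 2*c (z(g, c) = ((-417 + c) + 519) + c = (102 + c) + c = 102 + 2*c)
-2601485 + z(j(31, t(4, -6)), -1203) = -2601485 + (102 + 2*(-1203)) = -2601485 + (102 - 2406) = -2601485 - 2304 = -2603789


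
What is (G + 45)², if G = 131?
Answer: 30976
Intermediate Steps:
(G + 45)² = (131 + 45)² = 176² = 30976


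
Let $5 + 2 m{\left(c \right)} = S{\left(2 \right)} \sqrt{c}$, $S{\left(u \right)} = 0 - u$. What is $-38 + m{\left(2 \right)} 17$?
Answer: $- \frac{161}{2} - 17 \sqrt{2} \approx -104.54$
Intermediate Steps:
$S{\left(u \right)} = - u$
$m{\left(c \right)} = - \frac{5}{2} - \sqrt{c}$ ($m{\left(c \right)} = - \frac{5}{2} + \frac{\left(-1\right) 2 \sqrt{c}}{2} = - \frac{5}{2} + \frac{\left(-2\right) \sqrt{c}}{2} = - \frac{5}{2} - \sqrt{c}$)
$-38 + m{\left(2 \right)} 17 = -38 + \left(- \frac{5}{2} - \sqrt{2}\right) 17 = -38 - \left(\frac{85}{2} + 17 \sqrt{2}\right) = - \frac{161}{2} - 17 \sqrt{2}$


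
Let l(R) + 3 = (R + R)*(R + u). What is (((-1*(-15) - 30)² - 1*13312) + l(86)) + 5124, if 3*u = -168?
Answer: -2806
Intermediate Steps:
u = -56 (u = (⅓)*(-168) = -56)
l(R) = -3 + 2*R*(-56 + R) (l(R) = -3 + (R + R)*(R - 56) = -3 + (2*R)*(-56 + R) = -3 + 2*R*(-56 + R))
(((-1*(-15) - 30)² - 1*13312) + l(86)) + 5124 = (((-1*(-15) - 30)² - 1*13312) + (-3 - 112*86 + 2*86²)) + 5124 = (((15 - 30)² - 13312) + (-3 - 9632 + 2*7396)) + 5124 = (((-15)² - 13312) + (-3 - 9632 + 14792)) + 5124 = ((225 - 13312) + 5157) + 5124 = (-13087 + 5157) + 5124 = -7930 + 5124 = -2806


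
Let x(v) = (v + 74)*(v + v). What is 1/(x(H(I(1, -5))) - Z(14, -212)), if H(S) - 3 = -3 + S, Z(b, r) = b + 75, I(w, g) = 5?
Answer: 1/701 ≈ 0.0014265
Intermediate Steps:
Z(b, r) = 75 + b
H(S) = S (H(S) = 3 + (-3 + S) = S)
x(v) = 2*v*(74 + v) (x(v) = (74 + v)*(2*v) = 2*v*(74 + v))
1/(x(H(I(1, -5))) - Z(14, -212)) = 1/(2*5*(74 + 5) - (75 + 14)) = 1/(2*5*79 - 1*89) = 1/(790 - 89) = 1/701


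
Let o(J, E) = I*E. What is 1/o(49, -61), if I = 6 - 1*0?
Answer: -1/366 ≈ -0.0027322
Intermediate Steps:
I = 6 (I = 6 + 0 = 6)
o(J, E) = 6*E
1/o(49, -61) = 1/(6*(-61)) = 1/(-366) = -1/366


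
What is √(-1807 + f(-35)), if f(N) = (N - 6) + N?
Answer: I*√1883 ≈ 43.394*I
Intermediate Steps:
f(N) = -6 + 2*N (f(N) = (-6 + N) + N = -6 + 2*N)
√(-1807 + f(-35)) = √(-1807 + (-6 + 2*(-35))) = √(-1807 + (-6 - 70)) = √(-1807 - 76) = √(-1883) = I*√1883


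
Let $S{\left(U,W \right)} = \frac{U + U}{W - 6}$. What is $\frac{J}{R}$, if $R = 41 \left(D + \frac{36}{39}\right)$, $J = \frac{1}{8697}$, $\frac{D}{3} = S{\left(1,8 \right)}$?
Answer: $\frac{1}{1398879} \approx 7.1486 \cdot 10^{-7}$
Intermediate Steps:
$S{\left(U,W \right)} = \frac{2 U}{-6 + W}$
$D = 3$ ($D = 3 \cdot 2 \cdot 1 \frac{1}{-6 + 8} = 3 \cdot 2 \cdot 1 \cdot \frac{1}{2} = 3 \cdot 1 = 3$)
$J = \frac{1}{8697} \approx 0.00011498$
$R = \frac{2091}{13}$ ($R = 41 \left(3 + \frac{36}{39}\right) = 41 \left(3 + 36 \cdot \frac{1}{39}\right) = 41 \left(3 + \frac{12}{13}\right) = 41 \cdot \frac{51}{13} = \frac{2091}{13} \approx 160.85$)
$\frac{J}{R} = \frac{1}{8697 \cdot \frac{2091}{13}} = \frac{1}{8697} \cdot \frac{13}{2091} = \frac{1}{1398879}$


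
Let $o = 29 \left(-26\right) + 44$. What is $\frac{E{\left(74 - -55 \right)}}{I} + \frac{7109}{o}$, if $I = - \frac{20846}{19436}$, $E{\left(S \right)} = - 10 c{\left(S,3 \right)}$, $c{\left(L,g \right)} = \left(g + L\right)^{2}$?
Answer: $\frac{1202143570093}{7400330} \approx 1.6244 \cdot 10^{5}$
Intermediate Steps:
$c{\left(L,g \right)} = \left(L + g\right)^{2}$
$E{\left(S \right)} = - 10 \left(3 + S\right)^{2}$ ($E{\left(S \right)} = - 10 \left(S + 3\right)^{2} = - 10 \left(3 + S\right)^{2}$)
$I = - \frac{10423}{9718}$ ($I = \left(-20846\right) \frac{1}{19436} = - \frac{10423}{9718} \approx -1.0725$)
$o = -710$ ($o = -754 + 44 = -710$)
$\frac{E{\left(74 - -55 \right)}}{I} + \frac{7109}{o} = \frac{\left(-10\right) \left(3 + \left(74 - -55\right)\right)^{2}}{- \frac{10423}{9718}} + \frac{7109}{-710} = - 10 \left(3 + \left(74 + 55\right)\right)^{2} \left(- \frac{9718}{10423}\right) + 7109 \left(- \frac{1}{710}\right) = - 10 \left(3 + 129\right)^{2} \left(- \frac{9718}{10423}\right) - \frac{7109}{710} = - 10 \cdot 132^{2} \left(- \frac{9718}{10423}\right) - \frac{7109}{710} = \left(-10\right) 17424 \left(- \frac{9718}{10423}\right) - \frac{7109}{710} = \left(-174240\right) \left(- \frac{9718}{10423}\right) - \frac{7109}{710} = \frac{1693264320}{10423} - \frac{7109}{710} = \frac{1202143570093}{7400330}$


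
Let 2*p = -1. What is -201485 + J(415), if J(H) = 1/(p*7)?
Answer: -1410397/7 ≈ -2.0149e+5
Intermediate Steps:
p = -1/2 (p = (1/2)*(-1) = -1/2 ≈ -0.50000)
J(H) = -2/7 (J(H) = 1/(-1/2*7) = 1/(-7/2) = -2/7)
-201485 + J(415) = -201485 - 2/7 = -1410397/7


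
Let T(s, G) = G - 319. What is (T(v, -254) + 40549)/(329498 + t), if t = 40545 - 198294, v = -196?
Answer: 39976/171749 ≈ 0.23276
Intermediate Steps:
t = -157749
T(s, G) = -319 + G
(T(v, -254) + 40549)/(329498 + t) = ((-319 - 254) + 40549)/(329498 - 157749) = (-573 + 40549)/171749 = 39976*(1/171749) = 39976/171749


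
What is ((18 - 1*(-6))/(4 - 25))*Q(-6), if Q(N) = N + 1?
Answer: 40/7 ≈ 5.7143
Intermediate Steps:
Q(N) = 1 + N
((18 - 1*(-6))/(4 - 25))*Q(-6) = ((18 - 1*(-6))/(4 - 25))*(1 - 6) = ((18 + 6)/(-21))*(-5) = -1/21*24*(-5) = -8/7*(-5) = 40/7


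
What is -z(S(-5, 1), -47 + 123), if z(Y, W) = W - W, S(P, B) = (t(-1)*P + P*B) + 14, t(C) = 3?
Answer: 0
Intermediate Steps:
S(P, B) = 14 + 3*P + B*P (S(P, B) = (3*P + P*B) + 14 = (3*P + B*P) + 14 = 14 + 3*P + B*P)
z(Y, W) = 0
-z(S(-5, 1), -47 + 123) = -1*0 = 0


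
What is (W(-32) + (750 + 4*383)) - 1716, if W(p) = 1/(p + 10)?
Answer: 12451/22 ≈ 565.95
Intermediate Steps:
W(p) = 1/(10 + p)
(W(-32) + (750 + 4*383)) - 1716 = (1/(10 - 32) + (750 + 4*383)) - 1716 = (1/(-22) + (750 + 1532)) - 1716 = (-1/22 + 2282) - 1716 = 50203/22 - 1716 = 12451/22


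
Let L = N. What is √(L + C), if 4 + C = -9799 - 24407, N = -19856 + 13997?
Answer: I*√40069 ≈ 200.17*I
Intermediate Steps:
N = -5859
L = -5859
C = -34210 (C = -4 + (-9799 - 24407) = -4 - 34206 = -34210)
√(L + C) = √(-5859 - 34210) = √(-40069) = I*√40069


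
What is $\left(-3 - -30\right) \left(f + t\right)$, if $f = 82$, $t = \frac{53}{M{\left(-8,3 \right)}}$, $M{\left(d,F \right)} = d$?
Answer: $\frac{16281}{8} \approx 2035.1$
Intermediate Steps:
$t = - \frac{53}{8}$ ($t = \frac{53}{-8} = 53 \left(- \frac{1}{8}\right) = - \frac{53}{8} \approx -6.625$)
$\left(-3 - -30\right) \left(f + t\right) = \left(-3 - -30\right) \left(82 - \frac{53}{8}\right) = \left(-3 + 30\right) \frac{603}{8} = 27 \cdot \frac{603}{8} = \frac{16281}{8}$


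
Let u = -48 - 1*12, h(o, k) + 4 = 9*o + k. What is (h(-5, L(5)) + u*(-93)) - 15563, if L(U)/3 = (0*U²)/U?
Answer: -10032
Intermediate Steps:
L(U) = 0 (L(U) = 3*((0*U²)/U) = 3*(0/U) = 3*0 = 0)
h(o, k) = -4 + k + 9*o (h(o, k) = -4 + (9*o + k) = -4 + (k + 9*o) = -4 + k + 9*o)
u = -60 (u = -48 - 12 = -60)
(h(-5, L(5)) + u*(-93)) - 15563 = ((-4 + 0 + 9*(-5)) - 60*(-93)) - 15563 = ((-4 + 0 - 45) + 5580) - 15563 = (-49 + 5580) - 15563 = 5531 - 15563 = -10032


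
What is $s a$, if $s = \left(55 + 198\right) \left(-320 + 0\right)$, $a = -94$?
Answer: $7610240$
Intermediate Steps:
$s = -80960$ ($s = 253 \left(-320\right) = -80960$)
$s a = \left(-80960\right) \left(-94\right) = 7610240$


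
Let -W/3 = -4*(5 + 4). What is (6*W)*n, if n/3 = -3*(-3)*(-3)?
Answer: -52488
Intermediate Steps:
W = 108 (W = -(-12)*(5 + 4) = -(-12)*9 = -3*(-36) = 108)
n = -81 (n = 3*(-3*(-3)*(-3)) = 3*(9*(-3)) = 3*(-27) = -81)
(6*W)*n = (6*108)*(-81) = 648*(-81) = -52488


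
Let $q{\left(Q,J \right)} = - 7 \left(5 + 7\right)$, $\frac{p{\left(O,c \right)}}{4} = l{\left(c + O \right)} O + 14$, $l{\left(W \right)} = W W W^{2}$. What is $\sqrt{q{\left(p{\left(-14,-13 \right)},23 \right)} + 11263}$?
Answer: $\sqrt{11179} \approx 105.73$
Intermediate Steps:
$l{\left(W \right)} = W^{4}$ ($l{\left(W \right)} = W^{2} W^{2} = W^{4}$)
$p{\left(O,c \right)} = 56 + 4 O \left(O + c\right)^{4}$ ($p{\left(O,c \right)} = 4 \left(\left(c + O\right)^{4} O + 14\right) = 4 \left(\left(O + c\right)^{4} O + 14\right) = 4 \left(O \left(O + c\right)^{4} + 14\right) = 4 \left(14 + O \left(O + c\right)^{4}\right) = 56 + 4 O \left(O + c\right)^{4}$)
$q{\left(Q,J \right)} = -84$ ($q{\left(Q,J \right)} = \left(-7\right) 12 = -84$)
$\sqrt{q{\left(p{\left(-14,-13 \right)},23 \right)} + 11263} = \sqrt{-84 + 11263} = \sqrt{11179}$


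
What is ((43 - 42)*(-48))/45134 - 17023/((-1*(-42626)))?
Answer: -385181065/961940942 ≈ -0.40042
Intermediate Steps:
((43 - 42)*(-48))/45134 - 17023/((-1*(-42626))) = (1*(-48))*(1/45134) - 17023/42626 = -48*1/45134 - 17023*1/42626 = -24/22567 - 17023/42626 = -385181065/961940942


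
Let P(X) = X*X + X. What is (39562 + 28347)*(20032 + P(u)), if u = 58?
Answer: 1592737686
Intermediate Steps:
P(X) = X + X² (P(X) = X² + X = X + X²)
(39562 + 28347)*(20032 + P(u)) = (39562 + 28347)*(20032 + 58*(1 + 58)) = 67909*(20032 + 58*59) = 67909*(20032 + 3422) = 67909*23454 = 1592737686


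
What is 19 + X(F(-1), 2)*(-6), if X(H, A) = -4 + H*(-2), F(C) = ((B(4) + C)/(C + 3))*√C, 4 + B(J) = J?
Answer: 43 - 6*I ≈ 43.0 - 6.0*I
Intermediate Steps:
B(J) = -4 + J
F(C) = C^(3/2)/(3 + C) (F(C) = (((-4 + 4) + C)/(C + 3))*√C = ((0 + C)/(3 + C))*√C = (C/(3 + C))*√C = C^(3/2)/(3 + C))
X(H, A) = -4 - 2*H
19 + X(F(-1), 2)*(-6) = 19 + (-4 - 2*(-1)^(3/2)/(3 - 1))*(-6) = 19 + (-4 - 2*(-I)/2)*(-6) = 19 + (-4 - (-1)*I)*(-6) = 19 + (-4 + I)*(-6) = 19 + (24 - 6*I) = 43 - 6*I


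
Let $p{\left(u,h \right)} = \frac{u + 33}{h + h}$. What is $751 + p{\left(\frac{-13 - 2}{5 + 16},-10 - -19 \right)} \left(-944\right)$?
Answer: $- \frac{59359}{63} \approx -942.21$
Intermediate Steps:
$p{\left(u,h \right)} = \frac{33 + u}{2 h}$
$751 + p{\left(\frac{-13 - 2}{5 + 16},-10 - -19 \right)} \left(-944\right) = 751 + \frac{33 + \frac{-13 - 2}{5 + 16}}{2 \left(-10 - -19\right)} \left(-944\right) = 751 + \frac{33 - \frac{15}{21}}{2 \left(-10 + 19\right)} \left(-944\right) = 751 + \frac{33 - \frac{5}{7}}{2 \cdot 9} \left(-944\right) = 751 + \frac{1}{2} \cdot \frac{1}{9} \left(33 - \frac{5}{7}\right) \left(-944\right) = 751 + \frac{1}{2} \cdot \frac{1}{9} \cdot \frac{226}{7} \left(-944\right) = 751 + \frac{113}{63} \left(-944\right) = 751 - \frac{106672}{63} = - \frac{59359}{63}$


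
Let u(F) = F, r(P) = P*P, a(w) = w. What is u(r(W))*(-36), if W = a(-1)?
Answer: -36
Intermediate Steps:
W = -1
r(P) = P²
u(r(W))*(-36) = (-1)²*(-36) = 1*(-36) = -36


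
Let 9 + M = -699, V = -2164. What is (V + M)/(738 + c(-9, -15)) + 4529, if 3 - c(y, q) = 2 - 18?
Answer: 3425581/757 ≈ 4525.2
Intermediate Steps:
c(y, q) = 19 (c(y, q) = 3 - (2 - 18) = 3 - 1*(-16) = 3 + 16 = 19)
M = -708 (M = -9 - 699 = -708)
(V + M)/(738 + c(-9, -15)) + 4529 = (-2164 - 708)/(738 + 19) + 4529 = -2872/757 + 4529 = 3425581/757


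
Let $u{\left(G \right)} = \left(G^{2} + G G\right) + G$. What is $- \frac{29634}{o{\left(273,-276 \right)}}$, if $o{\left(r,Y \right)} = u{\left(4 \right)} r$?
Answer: $- \frac{4939}{1638} \approx -3.0153$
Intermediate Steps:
$u{\left(G \right)} = G + 2 G^{2}$ ($u{\left(G \right)} = \left(G^{2} + G^{2}\right) + G = 2 G^{2} + G = G + 2 G^{2}$)
$o{\left(r,Y \right)} = 36 r$ ($o{\left(r,Y \right)} = 4 \left(1 + 2 \cdot 4\right) r = 4 \left(1 + 8\right) r = 4 \cdot 9 r = 36 r$)
$- \frac{29634}{o{\left(273,-276 \right)}} = - \frac{29634}{36 \cdot 273} = - \frac{29634}{9828} = \left(-29634\right) \frac{1}{9828} = - \frac{4939}{1638}$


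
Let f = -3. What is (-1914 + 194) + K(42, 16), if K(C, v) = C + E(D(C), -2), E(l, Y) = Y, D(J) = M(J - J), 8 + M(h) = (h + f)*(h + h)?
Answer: -1680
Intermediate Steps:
M(h) = -8 + 2*h*(-3 + h) (M(h) = -8 + (h - 3)*(h + h) = -8 + (-3 + h)*(2*h) = -8 + 2*h*(-3 + h))
D(J) = -8 (D(J) = -8 - 6*(J - J) + 2*(J - J)² = -8 - 6*0 + 2*0² = -8 + 0 + 2*0 = -8 + 0 + 0 = -8)
K(C, v) = -2 + C (K(C, v) = C - 2 = -2 + C)
(-1914 + 194) + K(42, 16) = (-1914 + 194) + (-2 + 42) = -1720 + 40 = -1680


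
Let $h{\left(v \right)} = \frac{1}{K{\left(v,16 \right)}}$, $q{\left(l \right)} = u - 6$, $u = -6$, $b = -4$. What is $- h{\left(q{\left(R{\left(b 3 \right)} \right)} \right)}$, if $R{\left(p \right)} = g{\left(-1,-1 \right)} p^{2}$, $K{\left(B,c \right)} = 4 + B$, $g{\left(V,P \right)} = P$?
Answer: $\frac{1}{8} \approx 0.125$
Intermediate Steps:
$R{\left(p \right)} = - p^{2}$
$q{\left(l \right)} = -12$ ($q{\left(l \right)} = -6 - 6 = -12$)
$h{\left(v \right)} = \frac{1}{4 + v}$
$- h{\left(q{\left(R{\left(b 3 \right)} \right)} \right)} = - \frac{1}{4 - 12} = - \frac{1}{-8} = \left(-1\right) \left(- \frac{1}{8}\right) = \frac{1}{8}$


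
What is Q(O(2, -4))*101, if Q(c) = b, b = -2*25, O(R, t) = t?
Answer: -5050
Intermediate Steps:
b = -50
Q(c) = -50
Q(O(2, -4))*101 = -50*101 = -5050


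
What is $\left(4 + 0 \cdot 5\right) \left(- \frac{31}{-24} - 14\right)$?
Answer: $- \frac{305}{6} \approx -50.833$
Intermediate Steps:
$\left(4 + 0 \cdot 5\right) \left(- \frac{31}{-24} - 14\right) = \left(4 + 0\right) \left(\left(-31\right) \left(- \frac{1}{24}\right) - 14\right) = 4 \left(\frac{31}{24} - 14\right) = 4 \left(- \frac{305}{24}\right) = - \frac{305}{6}$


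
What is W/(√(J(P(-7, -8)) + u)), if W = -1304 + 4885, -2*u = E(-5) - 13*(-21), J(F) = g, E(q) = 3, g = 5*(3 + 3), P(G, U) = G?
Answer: -3581*I*√3/18 ≈ -344.58*I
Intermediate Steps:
g = 30 (g = 5*6 = 30)
J(F) = 30
u = -138 (u = -(3 - 13*(-21))/2 = -(3 + 273)/2 = -½*276 = -138)
W = 3581
W/(√(J(P(-7, -8)) + u)) = 3581/(√(30 - 138)) = 3581/(√(-108)) = 3581/((6*I*√3)) = 3581*(-I*√3/18) = -3581*I*√3/18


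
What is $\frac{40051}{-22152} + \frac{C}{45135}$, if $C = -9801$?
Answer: $- \frac{224979293}{111092280} \approx -2.0252$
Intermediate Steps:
$\frac{40051}{-22152} + \frac{C}{45135} = \frac{40051}{-22152} - \frac{9801}{45135} = 40051 \left(- \frac{1}{22152}\right) - \frac{1089}{5015} = - \frac{40051}{22152} - \frac{1089}{5015} = - \frac{224979293}{111092280}$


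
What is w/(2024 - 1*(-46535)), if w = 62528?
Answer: 62528/48559 ≈ 1.2877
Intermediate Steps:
w/(2024 - 1*(-46535)) = 62528/(2024 - 1*(-46535)) = 62528/(2024 + 46535) = 62528/48559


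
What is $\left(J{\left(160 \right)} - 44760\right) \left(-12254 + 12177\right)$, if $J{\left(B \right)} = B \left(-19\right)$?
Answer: $3680600$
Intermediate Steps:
$J{\left(B \right)} = - 19 B$
$\left(J{\left(160 \right)} - 44760\right) \left(-12254 + 12177\right) = \left(\left(-19\right) 160 - 44760\right) \left(-12254 + 12177\right) = \left(-3040 - 44760\right) \left(-77\right) = \left(-47800\right) \left(-77\right) = 3680600$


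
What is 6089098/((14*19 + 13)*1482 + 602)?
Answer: 3044549/207040 ≈ 14.705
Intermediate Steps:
6089098/((14*19 + 13)*1482 + 602) = 6089098/((266 + 13)*1482 + 602) = 6089098/(279*1482 + 602) = 6089098/(413478 + 602) = 6089098/414080 = 6089098*(1/414080) = 3044549/207040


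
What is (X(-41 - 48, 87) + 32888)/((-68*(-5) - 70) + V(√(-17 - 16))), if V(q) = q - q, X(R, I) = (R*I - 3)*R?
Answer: 361141/135 ≈ 2675.1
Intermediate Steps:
X(R, I) = R*(-3 + I*R) (X(R, I) = (I*R - 3)*R = (-3 + I*R)*R = R*(-3 + I*R))
V(q) = 0
(X(-41 - 48, 87) + 32888)/((-68*(-5) - 70) + V(√(-17 - 16))) = ((-41 - 48)*(-3 + 87*(-41 - 48)) + 32888)/((-68*(-5) - 70) + 0) = (-89*(-3 + 87*(-89)) + 32888)/((340 - 70) + 0) = (-89*(-3 - 7743) + 32888)/(270 + 0) = (-89*(-7746) + 32888)/270 = (689394 + 32888)*(1/270) = 722282*(1/270) = 361141/135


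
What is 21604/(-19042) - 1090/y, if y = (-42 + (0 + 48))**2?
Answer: -5383381/171378 ≈ -31.412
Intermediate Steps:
y = 36 (y = (-42 + 48)**2 = 6**2 = 36)
21604/(-19042) - 1090/y = 21604/(-19042) - 1090/36 = 21604*(-1/19042) - 1090*1/36 = -10802/9521 - 545/18 = -5383381/171378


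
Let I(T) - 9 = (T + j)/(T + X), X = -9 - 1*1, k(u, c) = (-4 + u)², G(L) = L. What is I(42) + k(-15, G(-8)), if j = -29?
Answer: 11853/32 ≈ 370.41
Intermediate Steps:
X = -10 (X = -9 - 1 = -10)
I(T) = 9 + (-29 + T)/(-10 + T) (I(T) = 9 + (T - 29)/(T - 10) = 9 + (-29 + T)/(-10 + T))
I(42) + k(-15, G(-8)) = (-119 + 10*42)/(-10 + 42) + (-4 - 15)² = (-119 + 420)/32 + (-19)² = (1/32)*301 + 361 = 301/32 + 361 = 11853/32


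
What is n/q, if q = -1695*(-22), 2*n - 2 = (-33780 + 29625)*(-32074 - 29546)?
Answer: 128015551/37290 ≈ 3433.0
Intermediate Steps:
n = 128015551 (n = 1 + ((-33780 + 29625)*(-32074 - 29546))/2 = 1 + (-4155*(-61620))/2 = 1 + (1/2)*256031100 = 1 + 128015550 = 128015551)
q = 37290
n/q = 128015551/37290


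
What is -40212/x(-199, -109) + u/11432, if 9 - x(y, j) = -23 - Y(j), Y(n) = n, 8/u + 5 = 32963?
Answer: 1893863840261/3626467614 ≈ 522.23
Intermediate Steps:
u = 4/16479 (u = 8/(-5 + 32963) = 8/32958 = 8*(1/32958) = 4/16479 ≈ 0.00024273)
x(y, j) = 32 + j (x(y, j) = 9 - (-23 - j) = 9 + (23 + j) = 32 + j)
-40212/x(-199, -109) + u/11432 = -40212/(32 - 109) + (4/16479)/11432 = -40212/(-77) + (4/16479)*(1/11432) = -40212*(-1/77) + 1/47096982 = 40212/77 + 1/47096982 = 1893863840261/3626467614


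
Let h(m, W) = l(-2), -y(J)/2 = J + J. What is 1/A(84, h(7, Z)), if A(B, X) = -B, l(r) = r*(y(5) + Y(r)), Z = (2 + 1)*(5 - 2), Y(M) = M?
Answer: -1/84 ≈ -0.011905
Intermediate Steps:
y(J) = -4*J (y(J) = -2*(J + J) = -4*J)
Z = 9 (Z = 3*3 = 9)
l(r) = r*(-20 + r) (l(r) = r*(-4*5 + r) = r*(-20 + r))
h(m, W) = 44 (h(m, W) = -2*(-20 - 2) = -2*(-22) = 44)
1/A(84, h(7, Z)) = 1/(-1*84) = 1/(-84) = -1/84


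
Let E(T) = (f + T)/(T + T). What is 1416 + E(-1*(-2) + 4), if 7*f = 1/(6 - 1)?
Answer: 594931/420 ≈ 1416.5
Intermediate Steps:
f = 1/35 (f = 1/(7*(6 - 1)) = (⅐)/5 = (⅐)*(⅕) = 1/35 ≈ 0.028571)
E(T) = (1/35 + T)/(2*T) (E(T) = (1/35 + T)/(T + T) = (1/35 + T)/((2*T)) = (1/(2*T))*(1/35 + T) = (1/35 + T)/(2*T))
1416 + E(-1*(-2) + 4) = 1416 + (1 + 35*(-1*(-2) + 4))/(70*(-1*(-2) + 4)) = 1416 + (1 + 35*(2 + 4))/(70*(2 + 4)) = 1416 + (1/70)*(1 + 35*6)/6 = 1416 + (1/70)*(⅙)*(1 + 210) = 1416 + (1/70)*(⅙)*211 = 1416 + 211/420 = 594931/420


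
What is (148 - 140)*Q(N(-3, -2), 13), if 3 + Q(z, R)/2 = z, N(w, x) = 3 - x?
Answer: 32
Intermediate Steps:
Q(z, R) = -6 + 2*z
(148 - 140)*Q(N(-3, -2), 13) = (148 - 140)*(-6 + 2*(3 - 1*(-2))) = 8*(-6 + 2*(3 + 2)) = 8*(-6 + 2*5) = 8*(-6 + 10) = 8*4 = 32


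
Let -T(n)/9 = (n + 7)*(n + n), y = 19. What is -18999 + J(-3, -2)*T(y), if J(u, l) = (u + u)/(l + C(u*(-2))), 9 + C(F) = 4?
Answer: -186345/7 ≈ -26621.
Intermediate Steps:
C(F) = -5 (C(F) = -9 + 4 = -5)
J(u, l) = 2*u/(-5 + l) (J(u, l) = (u + u)/(l - 5) = (2*u)/(-5 + l) = 2*u/(-5 + l))
T(n) = -18*n*(7 + n) (T(n) = -9*(n + 7)*(n + n) = -9*(7 + n)*2*n = -18*n*(7 + n))
-18999 + J(-3, -2)*T(y) = -18999 + (2*(-3)/(-5 - 2))*(-18*19*(7 + 19)) = -18999 + (2*(-3)/(-7))*(-18*19*26) = -18999 + (2*(-3)*(-⅐))*(-8892) = -18999 + (6/7)*(-8892) = -18999 - 53352/7 = -186345/7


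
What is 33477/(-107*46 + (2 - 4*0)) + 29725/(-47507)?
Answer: -578879613/77911480 ≈ -7.4300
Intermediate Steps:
33477/(-107*46 + (2 - 4*0)) + 29725/(-47507) = 33477/(-4922 + (2 + 0)) + 29725*(-1/47507) = 33477/(-4922 + 2) - 29725/47507 = 33477/(-4920) - 29725/47507 = 33477*(-1/4920) - 29725/47507 = -11159/1640 - 29725/47507 = -578879613/77911480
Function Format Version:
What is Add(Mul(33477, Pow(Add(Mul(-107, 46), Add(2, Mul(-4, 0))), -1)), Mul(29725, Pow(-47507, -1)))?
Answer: Rational(-578879613, 77911480) ≈ -7.4300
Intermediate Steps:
Add(Mul(33477, Pow(Add(Mul(-107, 46), Add(2, Mul(-4, 0))), -1)), Mul(29725, Pow(-47507, -1))) = Add(Mul(33477, Pow(Add(-4922, Add(2, 0)), -1)), Mul(29725, Rational(-1, 47507))) = Add(Mul(33477, Pow(Add(-4922, 2), -1)), Rational(-29725, 47507)) = Add(Mul(33477, Pow(-4920, -1)), Rational(-29725, 47507)) = Add(Mul(33477, Rational(-1, 4920)), Rational(-29725, 47507)) = Add(Rational(-11159, 1640), Rational(-29725, 47507)) = Rational(-578879613, 77911480)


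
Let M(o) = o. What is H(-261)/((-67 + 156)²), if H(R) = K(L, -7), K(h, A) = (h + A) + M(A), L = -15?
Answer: -29/7921 ≈ -0.0036612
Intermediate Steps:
K(h, A) = h + 2*A (K(h, A) = (h + A) + A = (A + h) + A = h + 2*A)
H(R) = -29 (H(R) = -15 + 2*(-7) = -15 - 14 = -29)
H(-261)/((-67 + 156)²) = -29/(-67 + 156)² = -29/(89²) = -29/7921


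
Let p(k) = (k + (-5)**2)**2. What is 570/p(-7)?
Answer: 95/54 ≈ 1.7593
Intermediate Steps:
p(k) = (25 + k)**2 (p(k) = (k + 25)**2 = (25 + k)**2)
570/p(-7) = 570/((25 - 7)**2) = 570/(18**2) = 570/324 = 570*(1/324) = 95/54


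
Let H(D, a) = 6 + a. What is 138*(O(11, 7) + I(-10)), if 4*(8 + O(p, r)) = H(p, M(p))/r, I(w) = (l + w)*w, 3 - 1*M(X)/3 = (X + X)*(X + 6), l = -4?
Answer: 178641/14 ≈ 12760.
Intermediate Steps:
M(X) = 9 - 6*X*(6 + X) (M(X) = 9 - 3*(X + X)*(X + 6) = 9 - 3*2*X*(6 + X) = 9 - 6*X*(6 + X))
I(w) = w*(-4 + w) (I(w) = (-4 + w)*w = w*(-4 + w))
O(p, r) = -8 + (15 - 36*p - 6*p²)/(4*r) (O(p, r) = -8 + ((6 + (9 - 36*p - 6*p²))/r)/4 = -8 + ((15 - 36*p - 6*p²)/r)/4 = -8 + (15 - 36*p - 6*p²)/(4*r))
138*(O(11, 7) + I(-10)) = 138*((¼)*(15 - 36*11 - 32*7 - 6*11²)/7 - 10*(-4 - 10)) = 138*((¼)*(⅐)*(15 - 396 - 224 - 6*121) - 10*(-14)) = 138*((¼)*(⅐)*(15 - 396 - 224 - 726) + 140) = 138*((¼)*(⅐)*(-1331) + 140) = 138*(-1331/28 + 140) = 138*(2589/28) = 178641/14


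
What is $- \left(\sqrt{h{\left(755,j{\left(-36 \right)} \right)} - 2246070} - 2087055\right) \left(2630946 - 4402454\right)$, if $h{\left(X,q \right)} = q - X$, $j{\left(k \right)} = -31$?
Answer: $-3697234628940 + 3543016 i \sqrt{561714} \approx -3.6972 \cdot 10^{12} + 2.6554 \cdot 10^{9} i$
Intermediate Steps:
$- \left(\sqrt{h{\left(755,j{\left(-36 \right)} \right)} - 2246070} - 2087055\right) \left(2630946 - 4402454\right) = - \left(\sqrt{\left(-31 - 755\right) - 2246070} - 2087055\right) \left(2630946 - 4402454\right) = - \left(\sqrt{\left(-31 - 755\right) - 2246070} - 2087055\right) \left(-1771508\right) = - \left(\sqrt{-786 - 2246070} - 2087055\right) \left(-1771508\right) = - \left(\sqrt{-2246856} - 2087055\right) \left(-1771508\right) = - \left(2 i \sqrt{561714} - 2087055\right) \left(-1771508\right) = - \left(-2087055 + 2 i \sqrt{561714}\right) \left(-1771508\right) = - (3697234628940 - 3543016 i \sqrt{561714}) = -3697234628940 + 3543016 i \sqrt{561714}$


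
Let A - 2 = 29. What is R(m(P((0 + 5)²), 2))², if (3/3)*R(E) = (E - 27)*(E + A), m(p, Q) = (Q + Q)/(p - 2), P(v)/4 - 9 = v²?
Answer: 1805305978942263009/2576952773521 ≈ 7.0056e+5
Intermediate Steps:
A = 31 (A = 2 + 29 = 31)
P(v) = 36 + 4*v²
m(p, Q) = 2*Q/(-2 + p) (m(p, Q) = (2*Q)/(-2 + p) = 2*Q/(-2 + p))
R(E) = (-27 + E)*(31 + E) (R(E) = (E - 27)*(E + 31) = (-27 + E)*(31 + E))
R(m(P((0 + 5)²), 2))² = (-837 + (2*2/(-2 + (36 + 4*((0 + 5)²)²)))² + 4*(2*2/(-2 + (36 + 4*((0 + 5)²)²))))² = (-837 + (2*2/(-2 + (36 + 4*(5²)²)))² + 4*(2*2/(-2 + (36 + 4*(5²)²))))² = (-837 + (2*2/(-2 + (36 + 4*25²)))² + 4*(2*2/(-2 + (36 + 4*25²))))² = (-837 + (2*2/(-2 + (36 + 4*625)))² + 4*(2*2/(-2 + (36 + 4*625))))² = (-837 + (2*2/(-2 + (36 + 2500)))² + 4*(2*2/(-2 + (36 + 2500))))² = (-837 + (2*2/(-2 + 2536))² + 4*(2*2/(-2 + 2536)))² = (-837 + (2*2/2534)² + 4*(2*2/2534))² = (-837 + (2*2*(1/2534))² + 4*(2*2*(1/2534)))² = (-837 + (2/1267)² + 4*(2/1267))² = (-837 + 4/1605289 + 8/1267)² = (-1343616753/1605289)² = 1805305978942263009/2576952773521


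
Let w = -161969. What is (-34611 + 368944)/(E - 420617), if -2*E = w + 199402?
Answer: -668666/878667 ≈ -0.76100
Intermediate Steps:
E = -37433/2 (E = -(-161969 + 199402)/2 = -½*37433 = -37433/2 ≈ -18717.)
(-34611 + 368944)/(E - 420617) = (-34611 + 368944)/(-37433/2 - 420617) = 334333/(-878667/2) = 334333*(-2/878667) = -668666/878667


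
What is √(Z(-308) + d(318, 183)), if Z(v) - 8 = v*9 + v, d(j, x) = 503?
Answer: I*√2569 ≈ 50.685*I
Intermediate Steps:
Z(v) = 8 + 10*v (Z(v) = 8 + (v*9 + v) = 8 + (9*v + v) = 8 + 10*v)
√(Z(-308) + d(318, 183)) = √((8 + 10*(-308)) + 503) = √((8 - 3080) + 503) = √(-3072 + 503) = √(-2569) = I*√2569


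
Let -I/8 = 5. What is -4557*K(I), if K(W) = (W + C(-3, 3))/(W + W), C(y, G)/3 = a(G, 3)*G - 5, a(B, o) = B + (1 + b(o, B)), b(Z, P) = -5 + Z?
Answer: -168609/80 ≈ -2107.6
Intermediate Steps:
I = -40 (I = -8*5 = -40)
a(B, o) = -4 + B + o (a(B, o) = B + (1 + (-5 + o)) = B + (-4 + o) = -4 + B + o)
C(y, G) = -15 + 3*G*(-1 + G) (C(y, G) = 3*((-4 + G + 3)*G - 5) = 3*((-1 + G)*G - 5) = 3*(G*(-1 + G) - 5) = 3*(-5 + G*(-1 + G)) = -15 + 3*G*(-1 + G))
K(W) = (3 + W)/(2*W) (K(W) = (W + (-15 + 3*3*(-1 + 3)))/(W + W) = (W + (-15 + 3*3*2))/((2*W)) = (W + (-15 + 18))*(1/(2*W)) = (W + 3)*(1/(2*W)) = (3 + W)*(1/(2*W)) = (3 + W)/(2*W))
-4557*K(I) = -4557*(3 - 40)/(2*(-40)) = -4557*(-1)*(-37)/(2*40) = -4557*37/80 = -168609/80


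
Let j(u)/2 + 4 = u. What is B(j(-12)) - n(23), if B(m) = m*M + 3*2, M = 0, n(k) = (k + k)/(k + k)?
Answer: 5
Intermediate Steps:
n(k) = 1 (n(k) = (2*k)/((2*k)) = (2*k)*(1/(2*k)) = 1)
j(u) = -8 + 2*u
B(m) = 6 (B(m) = m*0 + 3*2 = 0 + 6 = 6)
B(j(-12)) - n(23) = 6 - 1*1 = 6 - 1 = 5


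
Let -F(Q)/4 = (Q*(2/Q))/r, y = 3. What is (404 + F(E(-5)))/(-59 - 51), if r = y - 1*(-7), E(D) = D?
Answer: -1008/275 ≈ -3.6655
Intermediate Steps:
r = 10 (r = 3 - 1*(-7) = 3 + 7 = 10)
F(Q) = -⅘ (F(Q) = -4*Q*(2/Q)/10 = -8/10 = -4*⅕ = -⅘)
(404 + F(E(-5)))/(-59 - 51) = (404 - ⅘)/(-59 - 51) = (2016/5)/(-110) = (2016/5)*(-1/110) = -1008/275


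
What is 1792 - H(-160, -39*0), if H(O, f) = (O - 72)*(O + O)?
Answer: -72448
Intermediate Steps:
H(O, f) = 2*O*(-72 + O) (H(O, f) = (-72 + O)*(2*O) = 2*O*(-72 + O))
1792 - H(-160, -39*0) = 1792 - 2*(-160)*(-72 - 160) = 1792 - 2*(-160)*(-232) = 1792 - 1*74240 = 1792 - 74240 = -72448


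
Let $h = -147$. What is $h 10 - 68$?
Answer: $-1538$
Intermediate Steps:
$h 10 - 68 = \left(-147\right) 10 - 68 = -1470 - 68 = -1538$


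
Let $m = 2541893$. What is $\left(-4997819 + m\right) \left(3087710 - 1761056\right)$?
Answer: $-3258164051604$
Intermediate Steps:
$\left(-4997819 + m\right) \left(3087710 - 1761056\right) = \left(-4997819 + 2541893\right) \left(3087710 - 1761056\right) = \left(-2455926\right) 1326654 = -3258164051604$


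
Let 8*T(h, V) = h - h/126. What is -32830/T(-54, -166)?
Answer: 367696/75 ≈ 4902.6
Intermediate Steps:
T(h, V) = 125*h/1008 (T(h, V) = (h - h/126)/8 = (125*h/126)/8 = 125*h/1008)
-32830/T(-54, -166) = -32830/((125/1008)*(-54)) = -32830/(-375/56) = -32830*(-56/375) = 367696/75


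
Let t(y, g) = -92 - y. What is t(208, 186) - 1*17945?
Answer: -18245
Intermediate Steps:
t(208, 186) - 1*17945 = (-92 - 1*208) - 1*17945 = (-92 - 208) - 17945 = -300 - 17945 = -18245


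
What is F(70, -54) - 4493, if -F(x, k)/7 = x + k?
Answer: -4605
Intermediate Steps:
F(x, k) = -7*k - 7*x (F(x, k) = -7*(x + k) = -7*(k + x) = -7*k - 7*x)
F(70, -54) - 4493 = (-7*(-54) - 7*70) - 4493 = (378 - 490) - 4493 = -112 - 4493 = -4605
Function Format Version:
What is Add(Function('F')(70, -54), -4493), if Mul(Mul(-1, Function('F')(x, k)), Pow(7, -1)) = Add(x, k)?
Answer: -4605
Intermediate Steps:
Function('F')(x, k) = Add(Mul(-7, k), Mul(-7, x)) (Function('F')(x, k) = Mul(-7, Add(x, k)) = Mul(-7, Add(k, x)) = Add(Mul(-7, k), Mul(-7, x)))
Add(Function('F')(70, -54), -4493) = Add(Add(Mul(-7, -54), Mul(-7, 70)), -4493) = Add(Add(378, -490), -4493) = Add(-112, -4493) = -4605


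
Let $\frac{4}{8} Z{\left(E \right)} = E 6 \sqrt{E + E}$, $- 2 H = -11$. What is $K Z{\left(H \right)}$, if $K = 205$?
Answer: $13530 \sqrt{11} \approx 44874.0$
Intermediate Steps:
$H = \frac{11}{2}$ ($H = \left(- \frac{1}{2}\right) \left(-11\right) = \frac{11}{2} \approx 5.5$)
$Z{\left(E \right)} = 12 \sqrt{2} E^{\frac{3}{2}}$ ($Z{\left(E \right)} = 2 E 6 \sqrt{E + E} = 2 \cdot 6 E \sqrt{2 E} = 2 \cdot 6 E \sqrt{2} \sqrt{E} = 2 \cdot 6 \sqrt{2} E^{\frac{3}{2}} = 12 \sqrt{2} E^{\frac{3}{2}}$)
$K Z{\left(H \right)} = 205 \cdot 12 \sqrt{2} \left(\frac{11}{2}\right)^{\frac{3}{2}} = 205 \cdot 12 \sqrt{2} \frac{11 \sqrt{22}}{4} = 205 \cdot 66 \sqrt{11} = 13530 \sqrt{11}$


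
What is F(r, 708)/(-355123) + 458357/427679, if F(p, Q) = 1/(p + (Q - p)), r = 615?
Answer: 115243363513309/107530083858036 ≈ 1.0717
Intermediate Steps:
F(p, Q) = 1/Q
F(r, 708)/(-355123) + 458357/427679 = 1/(708*(-355123)) + 458357/427679 = (1/708)*(-1/355123) + 458357*(1/427679) = -1/251427084 + 458357/427679 = 115243363513309/107530083858036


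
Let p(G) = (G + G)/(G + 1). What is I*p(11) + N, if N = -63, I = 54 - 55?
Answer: -389/6 ≈ -64.833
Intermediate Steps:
I = -1
p(G) = 2*G/(1 + G) (p(G) = (2*G)/(1 + G) = 2*G/(1 + G))
I*p(11) + N = -2*11/(1 + 11) - 63 = -2*11/12 - 63 = -1*11/6 - 63 = -11/6 - 63 = -389/6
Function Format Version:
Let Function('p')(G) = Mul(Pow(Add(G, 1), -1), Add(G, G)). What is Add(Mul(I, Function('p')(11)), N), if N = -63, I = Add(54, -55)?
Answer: Rational(-389, 6) ≈ -64.833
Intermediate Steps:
I = -1
Function('p')(G) = Mul(2, G, Pow(Add(1, G), -1)) (Function('p')(G) = Mul(Pow(Add(1, G), -1), Mul(2, G)) = Mul(2, G, Pow(Add(1, G), -1)))
Add(Mul(I, Function('p')(11)), N) = Add(Mul(-1, Mul(2, 11, Pow(Add(1, 11), -1))), -63) = Add(Mul(-1, Mul(2, 11, Pow(12, -1))), -63) = Add(Mul(-1, Mul(2, 11, Rational(1, 12))), -63) = Add(Mul(-1, Rational(11, 6)), -63) = Add(Rational(-11, 6), -63) = Rational(-389, 6)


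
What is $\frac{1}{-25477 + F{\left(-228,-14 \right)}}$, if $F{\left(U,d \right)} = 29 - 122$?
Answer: $- \frac{1}{25570} \approx -3.9108 \cdot 10^{-5}$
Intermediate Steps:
$F{\left(U,d \right)} = -93$
$\frac{1}{-25477 + F{\left(-228,-14 \right)}} = \frac{1}{-25477 - 93} = \frac{1}{-25570} = - \frac{1}{25570}$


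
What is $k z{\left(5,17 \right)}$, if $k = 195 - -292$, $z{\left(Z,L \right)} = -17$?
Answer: $-8279$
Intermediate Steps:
$k = 487$ ($k = 195 + 292 = 487$)
$k z{\left(5,17 \right)} = 487 \left(-17\right) = -8279$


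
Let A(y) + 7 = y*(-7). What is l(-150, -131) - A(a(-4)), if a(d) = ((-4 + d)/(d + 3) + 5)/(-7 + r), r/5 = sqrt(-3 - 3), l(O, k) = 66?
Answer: 13890/199 - 455*I*sqrt(6)/199 ≈ 69.799 - 5.6006*I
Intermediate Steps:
r = 5*I*sqrt(6) (r = 5*sqrt(-3 - 3) = 5*sqrt(-6) = 5*(I*sqrt(6)) = 5*I*sqrt(6) ≈ 12.247*I)
a(d) = (5 + (-4 + d)/(3 + d))/(-7 + 5*I*sqrt(6)) (a(d) = ((-4 + d)/(d + 3) + 5)/(-7 + 5*I*sqrt(6)) = ((-4 + d)/(3 + d) + 5)/(-7 + 5*I*sqrt(6)) = (5 + (-4 + d)/(3 + d))/(-7 + 5*I*sqrt(6)))
A(y) = -7 - 7*y (A(y) = -7 + y*(-7) = -7 - 7*y)
l(-150, -131) - A(a(-4)) = 66 - (-7 - 7*(-11 - 6*(-4))/(21 + 7*(-4) - 15*I*sqrt(6) - 5*I*(-4)*sqrt(6))) = 66 - (-7 - 7*(-11 + 24)/(21 - 28 - 15*I*sqrt(6) + 20*I*sqrt(6))) = 66 - (-7 - 7*13/(-7 + 5*I*sqrt(6))) = 66 - (-7 - 91/(-7 + 5*I*sqrt(6))) = 66 + (7 + 91/(-7 + 5*I*sqrt(6))) = 73 + 91/(-7 + 5*I*sqrt(6))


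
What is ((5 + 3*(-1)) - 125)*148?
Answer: -18204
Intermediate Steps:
((5 + 3*(-1)) - 125)*148 = ((5 - 3) - 125)*148 = (2 - 125)*148 = -123*148 = -18204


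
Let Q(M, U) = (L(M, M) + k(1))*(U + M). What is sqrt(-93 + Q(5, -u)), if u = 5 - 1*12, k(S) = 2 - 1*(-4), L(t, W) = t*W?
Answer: 3*sqrt(31) ≈ 16.703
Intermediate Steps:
L(t, W) = W*t
k(S) = 6 (k(S) = 2 + 4 = 6)
u = -7 (u = 5 - 12 = -7)
Q(M, U) = (6 + M**2)*(M + U) (Q(M, U) = (M*M + 6)*(U + M) = (M**2 + 6)*(M + U) = (6 + M**2)*(M + U))
sqrt(-93 + Q(5, -u)) = sqrt(-93 + (5**3 + 6*5 + 6*(-1*(-7)) - 1*(-7)*5**2)) = sqrt(-93 + (125 + 30 + 6*7 + 7*25)) = sqrt(-93 + (125 + 30 + 42 + 175)) = sqrt(-93 + 372) = sqrt(279) = 3*sqrt(31)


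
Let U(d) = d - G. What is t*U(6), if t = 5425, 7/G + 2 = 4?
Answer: 27125/2 ≈ 13563.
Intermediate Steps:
G = 7/2 (G = 7/(-2 + 4) = 7/2 ≈ 3.5000)
U(d) = -7/2 + d (U(d) = d - 1*7/2 = d - 7/2 = -7/2 + d)
t*U(6) = 5425*(-7/2 + 6) = 5425*(5/2) = 27125/2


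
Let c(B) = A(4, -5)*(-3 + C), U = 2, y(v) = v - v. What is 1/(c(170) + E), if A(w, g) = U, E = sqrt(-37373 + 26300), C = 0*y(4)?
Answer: -2/3703 - I*sqrt(11073)/11109 ≈ -0.0005401 - 0.0094724*I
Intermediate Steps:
y(v) = 0
C = 0 (C = 0*0 = 0)
E = I*sqrt(11073) (E = sqrt(-11073) = I*sqrt(11073) ≈ 105.23*I)
A(w, g) = 2
c(B) = -6 (c(B) = 2*(-3 + 0) = 2*(-3) = -6)
1/(c(170) + E) = 1/(-6 + I*sqrt(11073))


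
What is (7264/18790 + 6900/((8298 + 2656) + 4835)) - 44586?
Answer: -2204553504894/49445885 ≈ -44585.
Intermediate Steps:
(7264/18790 + 6900/((8298 + 2656) + 4835)) - 44586 = (7264*(1/18790) + 6900/(10954 + 4835)) - 44586 = (3632/9395 + 6900/15789) - 44586 = (3632/9395 + 6900*(1/15789)) - 44586 = (3632/9395 + 2300/5263) - 44586 = 40723716/49445885 - 44586 = -2204553504894/49445885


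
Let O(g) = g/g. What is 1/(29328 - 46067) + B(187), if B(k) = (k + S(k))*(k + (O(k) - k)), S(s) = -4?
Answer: 3063236/16739 ≈ 183.00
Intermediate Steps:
O(g) = 1
B(k) = -4 + k (B(k) = (k - 4)*(k + (1 - k)) = (-4 + k)*1 = -4 + k)
1/(29328 - 46067) + B(187) = 1/(29328 - 46067) + (-4 + 187) = 1/(-16739) + 183 = -1/16739 + 183 = 3063236/16739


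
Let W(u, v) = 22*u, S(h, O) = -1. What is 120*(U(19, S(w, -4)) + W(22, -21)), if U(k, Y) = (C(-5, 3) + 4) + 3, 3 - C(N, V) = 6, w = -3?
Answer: 58560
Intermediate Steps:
C(N, V) = -3 (C(N, V) = 3 - 1*6 = 3 - 6 = -3)
U(k, Y) = 4 (U(k, Y) = (-3 + 4) + 3 = 1 + 3 = 4)
120*(U(19, S(w, -4)) + W(22, -21)) = 120*(4 + 22*22) = 120*(4 + 484) = 120*488 = 58560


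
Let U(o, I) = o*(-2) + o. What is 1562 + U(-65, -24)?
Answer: 1627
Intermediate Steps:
U(o, I) = -o (U(o, I) = -2*o + o = -o)
1562 + U(-65, -24) = 1562 - 1*(-65) = 1562 + 65 = 1627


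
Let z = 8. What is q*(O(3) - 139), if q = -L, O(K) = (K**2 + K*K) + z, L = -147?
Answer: -16611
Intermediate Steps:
O(K) = 8 + 2*K**2 (O(K) = (K**2 + K*K) + 8 = (K**2 + K**2) + 8 = 2*K**2 + 8 = 8 + 2*K**2)
q = 147 (q = -1*(-147) = 147)
q*(O(3) - 139) = 147*((8 + 2*3**2) - 139) = 147*((8 + 2*9) - 139) = 147*((8 + 18) - 139) = 147*(26 - 139) = 147*(-113) = -16611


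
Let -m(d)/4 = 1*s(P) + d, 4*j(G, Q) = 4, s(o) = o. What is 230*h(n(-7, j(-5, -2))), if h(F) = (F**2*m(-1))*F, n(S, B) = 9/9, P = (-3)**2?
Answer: -7360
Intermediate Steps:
P = 9
j(G, Q) = 1 (j(G, Q) = (1/4)*4 = 1)
n(S, B) = 1 (n(S, B) = 9*(1/9) = 1)
m(d) = -36 - 4*d (m(d) = -4*(1*9 + d) = -4*(9 + d) = -36 - 4*d)
h(F) = -32*F**3 (h(F) = (F**2*(-36 - 4*(-1)))*F = (F**2*(-36 + 4))*F = (F**2*(-32))*F = (-32*F**2)*F = -32*F**3)
230*h(n(-7, j(-5, -2))) = 230*(-32*1**3) = 230*(-32*1) = 230*(-32) = -7360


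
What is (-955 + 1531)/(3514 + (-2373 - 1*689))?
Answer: 144/113 ≈ 1.2743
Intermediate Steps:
(-955 + 1531)/(3514 + (-2373 - 1*689)) = 576/(3514 + (-2373 - 689)) = 576/(3514 - 3062) = 576/452 = 576*(1/452) = 144/113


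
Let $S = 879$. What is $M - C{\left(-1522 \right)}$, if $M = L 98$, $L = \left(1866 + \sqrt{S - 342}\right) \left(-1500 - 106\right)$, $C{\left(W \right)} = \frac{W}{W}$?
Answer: $-293686009 - 157388 \sqrt{537} \approx -2.9733 \cdot 10^{8}$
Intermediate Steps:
$C{\left(W \right)} = 1$
$L = -2996796 - 1606 \sqrt{537}$ ($L = \left(1866 + \sqrt{879 - 342}\right) \left(-1500 - 106\right) = \left(1866 + \sqrt{537}\right) \left(-1606\right) = -2996796 - 1606 \sqrt{537} \approx -3.034 \cdot 10^{6}$)
$M = -293686008 - 157388 \sqrt{537}$ ($M = \left(-2996796 - 1606 \sqrt{537}\right) 98 = -293686008 - 157388 \sqrt{537} \approx -2.9733 \cdot 10^{8}$)
$M - C{\left(-1522 \right)} = \left(-293686008 - 157388 \sqrt{537}\right) - 1 = -293686009 - 157388 \sqrt{537}$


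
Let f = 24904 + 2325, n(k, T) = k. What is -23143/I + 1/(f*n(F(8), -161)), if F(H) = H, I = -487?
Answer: 5041286463/106084184 ≈ 47.522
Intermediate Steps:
f = 27229
-23143/I + 1/(f*n(F(8), -161)) = -23143/(-487) + 1/(27229*8) = -23143*(-1/487) + (1/27229)*(⅛) = 23143/487 + 1/217832 = 5041286463/106084184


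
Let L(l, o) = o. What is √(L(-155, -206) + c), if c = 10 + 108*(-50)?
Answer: 2*I*√1399 ≈ 74.806*I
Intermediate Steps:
c = -5390 (c = 10 - 5400 = -5390)
√(L(-155, -206) + c) = √(-206 - 5390) = √(-5596) = 2*I*√1399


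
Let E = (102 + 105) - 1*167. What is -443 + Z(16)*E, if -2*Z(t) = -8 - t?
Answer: 37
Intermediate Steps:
Z(t) = 4 + t/2 (Z(t) = -(-8 - t)/2 = 4 + t/2)
E = 40 (E = 207 - 167 = 40)
-443 + Z(16)*E = -443 + (4 + (½)*16)*40 = -443 + (4 + 8)*40 = -443 + 12*40 = -443 + 480 = 37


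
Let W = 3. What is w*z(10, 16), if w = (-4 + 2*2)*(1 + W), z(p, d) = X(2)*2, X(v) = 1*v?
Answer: 0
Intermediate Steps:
X(v) = v
z(p, d) = 4 (z(p, d) = 2*2 = 4)
w = 0 (w = (-4 + 2*2)*(1 + 3) = (-4 + 4)*4 = 0*4 = 0)
w*z(10, 16) = 0*4 = 0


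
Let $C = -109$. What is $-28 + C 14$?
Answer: $-1554$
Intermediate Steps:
$-28 + C 14 = -28 - 1526 = -1554$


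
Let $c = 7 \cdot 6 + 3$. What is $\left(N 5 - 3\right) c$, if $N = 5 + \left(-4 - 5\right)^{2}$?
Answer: $19215$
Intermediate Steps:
$N = 86$ ($N = 5 + \left(-9\right)^{2} = 5 + 81 = 86$)
$c = 45$ ($c = 42 + 3 = 45$)
$\left(N 5 - 3\right) c = \left(86 \cdot 5 - 3\right) 45 = \left(430 - 3\right) 45 = 427 \cdot 45 = 19215$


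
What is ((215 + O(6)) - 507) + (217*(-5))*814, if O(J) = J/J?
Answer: -883481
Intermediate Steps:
O(J) = 1
((215 + O(6)) - 507) + (217*(-5))*814 = ((215 + 1) - 507) + (217*(-5))*814 = (216 - 507) - 1085*814 = -291 - 883190 = -883481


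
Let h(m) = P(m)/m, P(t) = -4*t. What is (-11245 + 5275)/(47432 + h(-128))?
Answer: -2985/23714 ≈ -0.12587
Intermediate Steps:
h(m) = -4 (h(m) = (-4*m)/m = -4)
(-11245 + 5275)/(47432 + h(-128)) = (-11245 + 5275)/(47432 - 4) = -5970/47428 = -5970*1/47428 = -2985/23714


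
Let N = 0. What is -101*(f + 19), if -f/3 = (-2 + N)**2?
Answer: -707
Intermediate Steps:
f = -12 (f = -3*(-2 + 0)**2 = -3*(-2)**2 = -3*4 = -12)
-101*(f + 19) = -101*(-12 + 19) = -101*7 = -707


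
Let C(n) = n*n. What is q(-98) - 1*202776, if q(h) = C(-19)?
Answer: -202415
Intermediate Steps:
C(n) = n²
q(h) = 361 (q(h) = (-19)² = 361)
q(-98) - 1*202776 = 361 - 1*202776 = 361 - 202776 = -202415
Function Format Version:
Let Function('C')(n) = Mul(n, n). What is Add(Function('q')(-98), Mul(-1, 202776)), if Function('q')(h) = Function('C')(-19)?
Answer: -202415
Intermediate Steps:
Function('C')(n) = Pow(n, 2)
Function('q')(h) = 361 (Function('q')(h) = Pow(-19, 2) = 361)
Add(Function('q')(-98), Mul(-1, 202776)) = Add(361, Mul(-1, 202776)) = Add(361, -202776) = -202415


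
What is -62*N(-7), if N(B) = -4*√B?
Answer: 248*I*√7 ≈ 656.15*I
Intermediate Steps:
-62*N(-7) = -(-248)*√(-7) = -(-248)*I*√7 = 248*I*√7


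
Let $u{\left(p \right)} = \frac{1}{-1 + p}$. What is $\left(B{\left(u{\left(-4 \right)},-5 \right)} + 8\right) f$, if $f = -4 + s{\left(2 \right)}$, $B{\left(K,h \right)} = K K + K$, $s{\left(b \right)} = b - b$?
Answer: $- \frac{784}{25} \approx -31.36$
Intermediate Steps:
$s{\left(b \right)} = 0$
$B{\left(K,h \right)} = K + K^{2}$ ($B{\left(K,h \right)} = K^{2} + K = K + K^{2}$)
$f = -4$ ($f = -4 + 0 = -4$)
$\left(B{\left(u{\left(-4 \right)},-5 \right)} + 8\right) f = \left(\frac{1 + \frac{1}{-1 - 4}}{-1 - 4} + 8\right) \left(-4\right) = \left(\frac{1 + \frac{1}{-5}}{-5} + 8\right) \left(-4\right) = \left(- \frac{1 - \frac{1}{5}}{5} + 8\right) \left(-4\right) = \left(\left(- \frac{1}{5}\right) \frac{4}{5} + 8\right) \left(-4\right) = \left(- \frac{4}{25} + 8\right) \left(-4\right) = \frac{196}{25} \left(-4\right) = - \frac{784}{25}$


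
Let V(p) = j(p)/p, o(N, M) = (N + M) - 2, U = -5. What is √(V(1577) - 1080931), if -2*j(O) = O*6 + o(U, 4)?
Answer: I*√10752824437282/3154 ≈ 1039.7*I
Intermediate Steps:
o(N, M) = -2 + M + N (o(N, M) = (M + N) - 2 = -2 + M + N)
j(O) = 3/2 - 3*O (j(O) = -(O*6 + (-2 + 4 - 5))/2 = -(6*O - 3)/2 = -(-3 + 6*O)/2 = 3/2 - 3*O)
V(p) = (3/2 - 3*p)/p
√(V(1577) - 1080931) = √((-3 + (3/2)/1577) - 1080931) = √((-3 + (3/2)*(1/1577)) - 1080931) = √((-3 + 3/3154) - 1080931) = √(-9459/3154 - 1080931) = √(-3409265833/3154) = I*√10752824437282/3154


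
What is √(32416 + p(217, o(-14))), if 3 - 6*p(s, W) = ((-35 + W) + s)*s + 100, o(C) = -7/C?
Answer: √928779/6 ≈ 160.62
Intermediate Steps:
p(s, W) = -97/6 - s*(-35 + W + s)/6 (p(s, W) = ½ - (((-35 + W) + s)*s + 100)/6 = ½ - ((-35 + W + s)*s + 100)/6 = ½ - (s*(-35 + W + s) + 100)/6 = ½ - (100 + s*(-35 + W + s))/6 = ½ + (-50/3 - s*(-35 + W + s)/6) = -97/6 - s*(-35 + W + s)/6)
√(32416 + p(217, o(-14))) = √(32416 + (-97/6 - ⅙*217² + (35/6)*217 - ⅙*(-7/(-14))*217)) = √(32416 + (-97/6 - ⅙*47089 + 7595/6 - ⅙*(-7*(-1/14))*217)) = √(32416 + (-97/6 - 47089/6 + 7595/6 - ⅙*½*217)) = √(32416 + (-97/6 - 47089/6 + 7595/6 - 217/12)) = √(32416 - 79399/12) = √(309593/12) = √928779/6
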